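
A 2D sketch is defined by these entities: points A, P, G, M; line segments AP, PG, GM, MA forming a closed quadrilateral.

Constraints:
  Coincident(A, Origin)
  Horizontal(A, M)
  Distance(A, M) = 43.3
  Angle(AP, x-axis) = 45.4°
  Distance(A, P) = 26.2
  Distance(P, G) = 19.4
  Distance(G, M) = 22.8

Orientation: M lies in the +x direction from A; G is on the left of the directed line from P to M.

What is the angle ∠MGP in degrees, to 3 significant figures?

94.7°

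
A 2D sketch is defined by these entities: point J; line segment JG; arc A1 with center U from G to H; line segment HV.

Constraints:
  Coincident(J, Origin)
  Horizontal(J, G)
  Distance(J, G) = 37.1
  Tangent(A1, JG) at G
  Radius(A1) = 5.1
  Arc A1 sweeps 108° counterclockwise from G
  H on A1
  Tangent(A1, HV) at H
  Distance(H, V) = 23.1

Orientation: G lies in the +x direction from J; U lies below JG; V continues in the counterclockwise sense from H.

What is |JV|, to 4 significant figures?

48.70

On A1, G sits at bearing 90° from U; a 108° counterclockwise sweep puts H at bearing 198°, so H = U + 5.1·(cos 198°, sin 198°) = (32.25, -6.676). Tangency of A1 to HV means the radius UH is perpendicular to HV, so HV runs along (−sin 198°, cos 198°); with |HV| = 23.1, V = (39.39, -28.65). Then |JV| = |V − J| = 48.70.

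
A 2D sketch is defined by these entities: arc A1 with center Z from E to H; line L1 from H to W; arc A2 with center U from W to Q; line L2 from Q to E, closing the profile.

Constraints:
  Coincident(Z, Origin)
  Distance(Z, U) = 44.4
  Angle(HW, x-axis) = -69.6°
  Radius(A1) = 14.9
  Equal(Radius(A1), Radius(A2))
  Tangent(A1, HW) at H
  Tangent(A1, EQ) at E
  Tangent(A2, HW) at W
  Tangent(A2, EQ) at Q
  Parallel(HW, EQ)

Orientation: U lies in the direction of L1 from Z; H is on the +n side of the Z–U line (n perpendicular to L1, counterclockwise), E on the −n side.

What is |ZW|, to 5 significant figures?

46.833

The slot axis is L1's direction at -69.6°, so u = (cos -69.6°, sin -69.6°) = (0.34857, -0.93728) and n = (−sin -69.6°, cos -69.6°) = (0.93728, 0.34857). Z is at the origin and U lies 44.4 along u from Z, so U = 44.4·u = (15.477, -41.615). Tangency of A1 to both parallel lines with radius 14.9 puts H and E at Z ± 14.9·n: H = (13.966, 5.1937), E = (-13.966, -5.1937). Equal radii place W and Q the same way about U: W = U + 14.9·n = (29.442, -36.422), Q = U − 14.9·n = (1.5111, -46.809). Then |ZW| = |W − Z| = 46.833.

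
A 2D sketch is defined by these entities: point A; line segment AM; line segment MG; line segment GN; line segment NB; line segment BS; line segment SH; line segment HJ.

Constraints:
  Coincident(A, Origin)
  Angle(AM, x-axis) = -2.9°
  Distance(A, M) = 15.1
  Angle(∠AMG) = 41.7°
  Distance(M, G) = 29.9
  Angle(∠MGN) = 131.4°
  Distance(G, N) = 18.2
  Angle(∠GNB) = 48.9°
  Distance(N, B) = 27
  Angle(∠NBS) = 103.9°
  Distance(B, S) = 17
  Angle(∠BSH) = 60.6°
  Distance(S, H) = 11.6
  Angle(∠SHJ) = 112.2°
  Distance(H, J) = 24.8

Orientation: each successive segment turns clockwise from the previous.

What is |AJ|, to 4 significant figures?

20.26

A is at the origin; AM runs at -2.9° with length 15.1, so M = (15.08, -0.7640). ∠AMG = 41.7° gives MG at -141.2° from the x-axis; with |MG| = 29.9, G = (-8.222, -19.50). ∠MGN = 131.4° gives GN at 170.2° from the x-axis; with |GN| = 18.2, N = (-26.16, -16.40). ∠GNB = 48.9° gives NB at 39.10° from the x-axis; with |NB| = 27.0, B = (-5.203, 0.6267). ∠NBS = 103.9° gives BS at -37.00° from the x-axis; with |BS| = 17.0, S = (8.374, -9.604). ∠BSH = 60.6° gives SH at -156.4° from the x-axis; with |SH| = 11.6, H = (-2.256, -14.25). ∠SHJ = 112.2° gives HJ at 135.8° from the x-axis; with |HJ| = 24.8, J = (-20.04, 3.041). Then |AJ| = |J − A| = 20.26.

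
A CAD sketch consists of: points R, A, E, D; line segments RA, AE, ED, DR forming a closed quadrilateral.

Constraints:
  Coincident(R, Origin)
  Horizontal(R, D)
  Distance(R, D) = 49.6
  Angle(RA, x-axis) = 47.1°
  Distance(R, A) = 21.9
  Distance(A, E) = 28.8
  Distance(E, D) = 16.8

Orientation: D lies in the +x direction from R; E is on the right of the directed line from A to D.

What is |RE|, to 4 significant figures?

34.27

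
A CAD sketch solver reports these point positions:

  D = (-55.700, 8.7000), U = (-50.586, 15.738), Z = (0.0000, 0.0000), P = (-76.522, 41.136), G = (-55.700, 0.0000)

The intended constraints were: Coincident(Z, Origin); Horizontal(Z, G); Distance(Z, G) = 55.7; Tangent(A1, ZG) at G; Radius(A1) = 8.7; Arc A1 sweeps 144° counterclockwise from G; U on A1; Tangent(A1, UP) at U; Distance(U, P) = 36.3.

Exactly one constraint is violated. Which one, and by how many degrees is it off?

Tangent(A1, UP) at U — off by 8.40°.

Z = (0.00, 0.00) ✓; Z.y = 0.00, G.y = 0.00 ✓; |ZG| = 55.70 ✓; ∠(DG, GZ) = 90.00° ✓; |DG| = 8.700 ✓; bearing(D→U) − bearing(D→G) = 144.0° ✓; |DU| = 8.700 ✓; ∠(DU, UP) = 98.40° ✗; |UP| = 36.30 ✓.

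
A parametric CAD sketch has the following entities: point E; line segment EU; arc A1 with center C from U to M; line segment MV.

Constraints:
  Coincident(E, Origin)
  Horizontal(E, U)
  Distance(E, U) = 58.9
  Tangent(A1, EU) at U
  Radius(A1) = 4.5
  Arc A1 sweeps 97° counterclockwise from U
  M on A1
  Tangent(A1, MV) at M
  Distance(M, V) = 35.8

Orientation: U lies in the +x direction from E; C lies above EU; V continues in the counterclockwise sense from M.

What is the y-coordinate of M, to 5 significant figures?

5.0484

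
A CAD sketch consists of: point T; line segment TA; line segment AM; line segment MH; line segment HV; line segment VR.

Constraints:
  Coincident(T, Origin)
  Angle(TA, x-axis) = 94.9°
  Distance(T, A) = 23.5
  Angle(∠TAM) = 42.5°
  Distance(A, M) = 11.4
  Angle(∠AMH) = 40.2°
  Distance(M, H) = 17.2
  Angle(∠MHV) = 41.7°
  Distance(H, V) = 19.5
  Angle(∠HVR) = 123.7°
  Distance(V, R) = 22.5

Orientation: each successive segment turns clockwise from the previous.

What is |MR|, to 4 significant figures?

20.48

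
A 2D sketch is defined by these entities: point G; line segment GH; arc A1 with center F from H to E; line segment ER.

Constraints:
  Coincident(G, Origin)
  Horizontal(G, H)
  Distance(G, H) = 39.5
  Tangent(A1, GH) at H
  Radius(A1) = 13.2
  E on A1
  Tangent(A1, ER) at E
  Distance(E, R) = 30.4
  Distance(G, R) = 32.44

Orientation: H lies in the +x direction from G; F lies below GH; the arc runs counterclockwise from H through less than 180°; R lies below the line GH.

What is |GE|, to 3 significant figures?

29.3

G is at the origin; GH is horizontal with |GH| = 39.5 and H on the +x side, so H = (39.5, 0.00). Tangency of A1 to GH means the radius FH is perpendicular to GH, so F = H + (0, -13.2) = (39.5, -13.2). Since FE ⟂ ER (tangency), |FR| = √(13.2² + 30.4²) = 33.1 regardless of where E sits on A1. So R lies on both circle(G, 32.44) and circle(F, 33.1); the below-GH intersection is R = (11.2, -30.4). E is the foot of the tangent from R: E = (28.7, -5.60).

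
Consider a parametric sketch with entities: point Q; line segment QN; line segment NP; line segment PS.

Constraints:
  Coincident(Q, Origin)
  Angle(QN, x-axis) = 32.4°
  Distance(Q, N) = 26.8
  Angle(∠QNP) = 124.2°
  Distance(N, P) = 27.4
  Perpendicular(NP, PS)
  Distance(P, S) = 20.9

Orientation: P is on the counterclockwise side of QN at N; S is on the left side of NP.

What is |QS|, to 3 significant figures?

42.5

∠QNP = 124.2°, so NP runs at 32.4° + (180° − 124.2°) = 88.2° from the x-axis; with |NP| = 27.4, P = N + 27.4·(cos 88.2°, sin 88.2°) = (23.5, 41.7). NP ⟂ PS; with |PS| = 20.9 on the left of NP, S = P + 20.9·(-1.00, 0.0314) = (2.60, 42.4). Then |QS| = |S − Q| = 42.5.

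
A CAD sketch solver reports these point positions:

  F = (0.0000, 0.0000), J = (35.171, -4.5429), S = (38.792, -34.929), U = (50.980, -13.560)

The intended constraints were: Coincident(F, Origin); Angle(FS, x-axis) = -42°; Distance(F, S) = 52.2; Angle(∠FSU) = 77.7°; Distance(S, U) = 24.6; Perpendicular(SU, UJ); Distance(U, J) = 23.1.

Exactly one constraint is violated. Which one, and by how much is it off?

Distance(U, J) = 23.1 — off by 4.90.

F = (0.00, 0.00) ✓; FS at -42.00° ✓; |FS| = 52.20 ✓; ∠FSU = 77.70° ✓; |SU| = 24.60 ✓; ∠(SU, UJ) = 90.00° ✓; |UJ| = 18.20 ✗.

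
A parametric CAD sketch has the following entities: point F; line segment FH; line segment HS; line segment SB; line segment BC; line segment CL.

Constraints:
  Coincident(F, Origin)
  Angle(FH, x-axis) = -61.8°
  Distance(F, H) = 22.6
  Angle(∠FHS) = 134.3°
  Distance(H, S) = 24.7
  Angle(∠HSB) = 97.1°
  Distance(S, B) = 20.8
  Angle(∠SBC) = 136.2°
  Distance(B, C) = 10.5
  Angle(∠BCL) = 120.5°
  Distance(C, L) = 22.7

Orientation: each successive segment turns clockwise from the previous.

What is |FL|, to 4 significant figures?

17.63

F is at the origin; FH runs at -61.8° with length 22.6, so H = (10.68, -19.92). ∠FHS = 134.3° gives HS at -107.5° from the x-axis; with |HS| = 24.7, S = (3.252, -43.47). ∠HSB = 97.1° gives SB at 169.6° from the x-axis; with |SB| = 20.8, B = (-17.21, -39.72). ∠SBC = 136.2° gives BC at 125.8° from the x-axis; with |BC| = 10.5, C = (-23.35, -31.20). ∠BCL = 120.5° gives CL at 66.30° from the x-axis; with |CL| = 22.7, L = (-14.22, -10.42). Then |FL| = |L − F| = 17.63.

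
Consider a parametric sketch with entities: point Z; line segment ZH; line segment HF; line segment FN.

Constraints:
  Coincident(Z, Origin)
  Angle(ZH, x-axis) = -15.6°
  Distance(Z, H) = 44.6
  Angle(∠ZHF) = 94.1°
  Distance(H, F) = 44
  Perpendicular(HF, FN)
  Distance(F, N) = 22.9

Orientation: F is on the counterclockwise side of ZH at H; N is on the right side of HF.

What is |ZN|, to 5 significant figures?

82.266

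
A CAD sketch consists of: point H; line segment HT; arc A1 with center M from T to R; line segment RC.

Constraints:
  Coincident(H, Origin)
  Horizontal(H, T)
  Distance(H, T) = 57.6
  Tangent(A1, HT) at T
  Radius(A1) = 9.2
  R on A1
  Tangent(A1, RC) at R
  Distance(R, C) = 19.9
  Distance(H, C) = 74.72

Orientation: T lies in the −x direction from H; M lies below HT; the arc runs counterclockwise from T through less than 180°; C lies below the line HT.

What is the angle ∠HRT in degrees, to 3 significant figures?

34.3°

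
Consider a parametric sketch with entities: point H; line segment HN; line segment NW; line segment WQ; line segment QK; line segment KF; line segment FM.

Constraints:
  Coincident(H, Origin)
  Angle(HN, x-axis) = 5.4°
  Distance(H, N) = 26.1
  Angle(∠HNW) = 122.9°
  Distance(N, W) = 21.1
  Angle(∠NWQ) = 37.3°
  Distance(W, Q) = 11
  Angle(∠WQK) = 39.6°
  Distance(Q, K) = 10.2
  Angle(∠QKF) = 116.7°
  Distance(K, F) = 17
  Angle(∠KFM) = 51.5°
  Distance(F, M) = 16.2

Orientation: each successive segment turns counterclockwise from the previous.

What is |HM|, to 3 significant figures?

41.2

∠QKF = 116.7° gives KF at 48.9° from the x-axis; with |KF| = 17.0, F = (46.8, 26.8). ∠KFM = 51.5° gives FM at 177° from the x-axis; with |FM| = 16.2, M = (30.6, 27.5). Then |HM| = |M − H| = 41.2.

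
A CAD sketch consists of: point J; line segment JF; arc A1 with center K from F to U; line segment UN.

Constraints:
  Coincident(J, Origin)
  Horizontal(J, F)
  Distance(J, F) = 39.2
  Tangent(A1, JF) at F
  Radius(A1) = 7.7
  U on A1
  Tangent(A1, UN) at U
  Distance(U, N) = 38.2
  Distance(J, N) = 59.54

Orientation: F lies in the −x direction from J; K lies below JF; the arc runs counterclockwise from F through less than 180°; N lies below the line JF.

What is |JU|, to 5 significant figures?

47.637

J is at the origin; JF is horizontal with |JF| = 39.2 and F on the −x side, so F = (-39.200, 0.0000). The tangent condition forces KF to be normal to JF, so K = F + (0, -7.7) = (-39.200, -7.7000). Since KU ⟂ UN (tangency), |KN| = √(7.7² + 38.2²) = 38.968 regardless of where U sits on A1. So N lies on both circle(J, 59.54) and circle(K, 38.968); the below-JF intersection is N = (-37.049, -46.609). U is the foot of the tangent from N: U = (-46.653, -9.6358).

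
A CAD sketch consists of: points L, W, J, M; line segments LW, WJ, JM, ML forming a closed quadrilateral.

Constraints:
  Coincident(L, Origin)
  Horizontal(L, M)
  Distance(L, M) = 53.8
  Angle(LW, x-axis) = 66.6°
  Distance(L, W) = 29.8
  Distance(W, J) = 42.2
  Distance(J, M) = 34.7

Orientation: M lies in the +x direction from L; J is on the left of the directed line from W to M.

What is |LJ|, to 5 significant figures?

63.675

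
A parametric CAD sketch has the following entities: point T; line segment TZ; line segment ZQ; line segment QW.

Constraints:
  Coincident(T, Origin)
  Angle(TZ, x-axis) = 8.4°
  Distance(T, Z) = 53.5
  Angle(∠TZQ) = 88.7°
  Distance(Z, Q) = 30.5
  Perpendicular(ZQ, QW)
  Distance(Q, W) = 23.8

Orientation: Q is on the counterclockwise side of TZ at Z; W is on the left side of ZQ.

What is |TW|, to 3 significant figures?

41.7

∠TZQ = 88.7°, so ZQ runs at 8.4° + (180° − 88.7°) = 99.7° from the x-axis; with |ZQ| = 30.5, Q = Z + 30.5·(cos 99.7°, sin 99.7°) = (47.8, 37.9). The perpendicularity gives QW at right angles to ZQ; with |QW| = 23.8 on the left of ZQ, W = Q + 23.8·(-0.986, -0.168) = (24.3, 33.9). Then |TW| = |W − T| = 41.7.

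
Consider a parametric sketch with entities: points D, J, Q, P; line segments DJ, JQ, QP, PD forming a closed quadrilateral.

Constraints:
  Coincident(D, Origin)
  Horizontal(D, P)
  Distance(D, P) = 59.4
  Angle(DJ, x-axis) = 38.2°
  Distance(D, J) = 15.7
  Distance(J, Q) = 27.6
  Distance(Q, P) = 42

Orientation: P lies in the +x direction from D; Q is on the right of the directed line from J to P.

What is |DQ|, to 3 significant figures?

26.6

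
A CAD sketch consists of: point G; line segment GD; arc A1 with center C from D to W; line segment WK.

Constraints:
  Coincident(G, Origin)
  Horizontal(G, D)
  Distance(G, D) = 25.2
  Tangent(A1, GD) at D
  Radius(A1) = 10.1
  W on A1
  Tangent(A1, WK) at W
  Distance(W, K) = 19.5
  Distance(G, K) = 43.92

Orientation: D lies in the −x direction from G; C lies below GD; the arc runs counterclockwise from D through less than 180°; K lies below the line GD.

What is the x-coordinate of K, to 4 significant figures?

-30.77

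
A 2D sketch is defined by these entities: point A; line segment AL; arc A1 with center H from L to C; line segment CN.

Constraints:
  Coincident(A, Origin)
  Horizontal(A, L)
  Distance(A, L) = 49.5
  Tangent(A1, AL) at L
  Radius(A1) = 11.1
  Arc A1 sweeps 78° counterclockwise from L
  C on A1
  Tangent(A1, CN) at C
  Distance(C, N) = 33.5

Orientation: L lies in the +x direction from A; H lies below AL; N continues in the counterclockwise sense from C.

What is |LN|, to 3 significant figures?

45.2

A is at the origin; AL is horizontal with |AL| = 49.5 and L on the +x side, so L = (49.5, 0.00). Since A1 is tangent to AL there, HL ⟂ AL, so H = L + (0, -11.1) = (49.5, -11.1). On A1, L sits at bearing 90° from H; a 78° counterclockwise sweep puts C at bearing 168°, so C = H + 11.1·(cos 168°, sin 168°) = (38.6, -8.79). A1 meets CN tangentially, so HC is at right angles to CN, so CN runs along (−sin 168°, cos 168°); with |CN| = 33.5, N = (31.7, -41.6). Then |LN| = |N − L| = 45.2.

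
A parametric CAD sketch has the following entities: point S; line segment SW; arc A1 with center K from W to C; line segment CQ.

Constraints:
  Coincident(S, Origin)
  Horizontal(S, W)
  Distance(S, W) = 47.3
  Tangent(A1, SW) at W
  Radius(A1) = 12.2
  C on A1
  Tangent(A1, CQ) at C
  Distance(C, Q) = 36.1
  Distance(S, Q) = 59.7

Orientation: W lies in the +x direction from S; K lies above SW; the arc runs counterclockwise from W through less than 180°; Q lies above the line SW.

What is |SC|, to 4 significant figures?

60.27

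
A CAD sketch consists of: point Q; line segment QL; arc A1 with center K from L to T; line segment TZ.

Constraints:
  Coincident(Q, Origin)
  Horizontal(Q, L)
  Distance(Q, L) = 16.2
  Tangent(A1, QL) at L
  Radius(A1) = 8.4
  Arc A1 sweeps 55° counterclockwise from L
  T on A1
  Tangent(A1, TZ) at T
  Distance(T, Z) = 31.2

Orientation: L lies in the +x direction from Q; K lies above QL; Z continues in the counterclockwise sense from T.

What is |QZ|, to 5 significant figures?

50.281

Q is at the origin; Q and L share the same y with |QL| = 16.2 and L on the +x side, so L = (16.200, 0.0000). A1 meets QL tangentially, so KL is at right angles to QL, so K = L + (0, 8.4) = (16.200, 8.4000). On A1, L sits at bearing -90° from K; a 55° counterclockwise sweep puts T at bearing -35°, so T = K + 8.4·(cos -35°, sin -35°) = (23.081, 3.5820). Since A1 is tangent to TZ there, KT ⟂ TZ, so TZ runs along (−sin -35°, cos -35°); with |TZ| = 31.2, Z = (40.976, 29.140). Then |QZ| = |Z − Q| = 50.281.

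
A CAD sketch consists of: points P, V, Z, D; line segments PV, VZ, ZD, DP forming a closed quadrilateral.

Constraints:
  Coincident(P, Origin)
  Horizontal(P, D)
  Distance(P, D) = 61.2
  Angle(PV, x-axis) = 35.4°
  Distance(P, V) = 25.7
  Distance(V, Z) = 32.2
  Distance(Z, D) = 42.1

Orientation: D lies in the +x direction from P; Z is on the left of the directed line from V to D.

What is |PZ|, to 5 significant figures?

57.651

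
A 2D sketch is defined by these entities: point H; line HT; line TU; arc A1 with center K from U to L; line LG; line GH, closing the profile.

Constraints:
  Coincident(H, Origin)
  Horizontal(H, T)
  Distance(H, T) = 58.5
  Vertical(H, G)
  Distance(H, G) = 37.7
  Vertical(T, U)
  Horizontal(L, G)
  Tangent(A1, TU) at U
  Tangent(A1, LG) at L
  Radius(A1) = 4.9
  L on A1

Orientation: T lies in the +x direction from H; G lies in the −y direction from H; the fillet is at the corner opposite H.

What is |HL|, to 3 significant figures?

65.5

The virtual corner opposite H is at (58.5, -37.7). Since A1 is tangent to TU there, KU ⟂ TU and the tangent condition forces KL to be normal to LG, with radius 4.9, so the center K sits 4.9 in from both sides at K = (53.6, -32.8). That places the tangent points at U = (58.5, -32.8) on TU and L = (53.6, -37.7) on LG. Then |HL| = |L − H| = 65.5.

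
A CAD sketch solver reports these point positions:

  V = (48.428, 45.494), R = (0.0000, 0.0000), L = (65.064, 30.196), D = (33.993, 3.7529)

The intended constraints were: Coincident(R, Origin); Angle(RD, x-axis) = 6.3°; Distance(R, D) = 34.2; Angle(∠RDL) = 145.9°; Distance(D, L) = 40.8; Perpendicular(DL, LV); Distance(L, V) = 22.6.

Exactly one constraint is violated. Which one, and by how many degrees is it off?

Perpendicular(DL, LV) — off by 7.00°.

R = (0.00, 0.00) ✓; RD at 6.300° ✓; |RD| = 34.20 ✓; ∠RDL = 145.9° ✓; |DL| = 40.80 ✓; ∠(DL, LV) = 97.00° ✗; |LV| = 22.60 ✓.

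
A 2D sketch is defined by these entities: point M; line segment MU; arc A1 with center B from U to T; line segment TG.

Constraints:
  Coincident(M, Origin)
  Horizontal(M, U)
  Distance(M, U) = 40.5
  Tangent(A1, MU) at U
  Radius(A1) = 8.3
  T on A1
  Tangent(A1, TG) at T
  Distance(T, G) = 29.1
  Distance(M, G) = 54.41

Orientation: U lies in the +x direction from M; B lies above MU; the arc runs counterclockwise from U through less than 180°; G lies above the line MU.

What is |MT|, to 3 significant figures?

49.6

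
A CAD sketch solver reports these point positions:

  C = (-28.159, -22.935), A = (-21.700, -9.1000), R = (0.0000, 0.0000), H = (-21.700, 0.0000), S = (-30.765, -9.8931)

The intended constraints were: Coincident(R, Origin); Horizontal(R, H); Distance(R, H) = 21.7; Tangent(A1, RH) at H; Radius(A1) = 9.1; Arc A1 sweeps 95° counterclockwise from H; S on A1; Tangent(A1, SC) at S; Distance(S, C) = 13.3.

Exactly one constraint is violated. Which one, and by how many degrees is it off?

Tangent(A1, SC) at S — off by 6.30°.

R = (0.00, 0.00) ✓; R.y = 0.00, H.y = 0.00 ✓; |RH| = 21.70 ✓; ∠(AH, HR) = 90.00° ✓; |AH| = 9.100 ✓; bearing(A→S) − bearing(A→H) = 95.00° ✓; |AS| = 9.100 ✓; ∠(AS, SC) = 83.70° ✗; |SC| = 13.30 ✓.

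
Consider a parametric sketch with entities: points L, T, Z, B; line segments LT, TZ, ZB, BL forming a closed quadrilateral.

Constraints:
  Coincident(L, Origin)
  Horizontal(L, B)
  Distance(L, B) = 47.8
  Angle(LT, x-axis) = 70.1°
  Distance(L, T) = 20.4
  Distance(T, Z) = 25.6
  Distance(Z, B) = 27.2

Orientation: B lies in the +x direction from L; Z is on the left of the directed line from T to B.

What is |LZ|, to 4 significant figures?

39.33

Checks: |TZ| = 25.60 ✓; |ZB| = 27.20 ✓.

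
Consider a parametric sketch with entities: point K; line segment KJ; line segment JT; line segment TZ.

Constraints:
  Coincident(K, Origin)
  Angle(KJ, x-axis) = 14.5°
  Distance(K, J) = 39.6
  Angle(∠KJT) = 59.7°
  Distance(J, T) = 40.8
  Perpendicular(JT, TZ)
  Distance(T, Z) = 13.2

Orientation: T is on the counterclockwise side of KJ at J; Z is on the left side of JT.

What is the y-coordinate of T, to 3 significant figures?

38.9

K is at the origin; KJ runs at 14.5° with length 39.6, so J = 39.6·(cos 14.5°, sin 14.5°) = (38.3, 9.92). ∠KJT = 59.7°, so JT runs at 14.5° + (180° − 59.7°) = 135° from the x-axis; with |JT| = 40.8, T = J + 40.8·(cos 135°, sin 135°) = (9.59, 38.9). So T.y = 38.9.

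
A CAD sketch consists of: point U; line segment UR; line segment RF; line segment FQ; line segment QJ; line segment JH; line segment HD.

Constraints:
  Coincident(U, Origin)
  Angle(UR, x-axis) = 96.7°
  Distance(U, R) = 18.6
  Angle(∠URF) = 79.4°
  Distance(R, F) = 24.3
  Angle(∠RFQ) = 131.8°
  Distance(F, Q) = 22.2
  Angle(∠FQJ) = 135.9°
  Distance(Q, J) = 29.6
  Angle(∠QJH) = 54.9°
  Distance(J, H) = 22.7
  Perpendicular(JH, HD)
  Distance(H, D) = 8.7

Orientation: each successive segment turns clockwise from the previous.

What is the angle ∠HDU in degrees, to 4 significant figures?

70.79°

U is at the origin; UR runs at 96.7° with length 18.6, so R = (-2.170, 18.47). ∠URF = 79.4° gives RF at -3.900° from the x-axis; with |RF| = 24.3, F = (22.07, 16.82). ∠RFQ = 131.8° gives FQ at -52.10° from the x-axis; with |FQ| = 22.2, Q = (35.71, -0.6975). ∠FQJ = 135.9° gives QJ at -96.20° from the x-axis; with |QJ| = 29.6, J = (32.51, -30.12). ∠QJH = 54.9° gives JH at 138.7° from the x-axis; with |JH| = 22.7, H = (15.46, -15.14). JH is perpendicular to HD, so HD runs at 48.70°; with |HD| = 8.7, D = (21.20, -8.606). Then cos ∠HDU = DH·DU / (|DH||DU|), giving 70.79°.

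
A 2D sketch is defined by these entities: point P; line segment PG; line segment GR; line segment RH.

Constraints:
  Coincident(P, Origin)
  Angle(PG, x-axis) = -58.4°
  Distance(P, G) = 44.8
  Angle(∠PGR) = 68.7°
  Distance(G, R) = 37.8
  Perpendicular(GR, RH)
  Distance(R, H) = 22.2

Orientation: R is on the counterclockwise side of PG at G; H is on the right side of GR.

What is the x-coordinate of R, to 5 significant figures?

46.276

P is at the origin; PG runs at -58.4° with length 44.8, so G = 44.8·(cos -58.4°, sin -58.4°) = (23.475, -38.157). ∠PGR = 68.7°, so GR runs at -58.4° + (180° − 68.7°) = 52.900° from the x-axis; with |GR| = 37.8, R = G + 37.8·(cos 52.900°, sin 52.900°) = (46.276, -8.0087). So R.x = 46.276.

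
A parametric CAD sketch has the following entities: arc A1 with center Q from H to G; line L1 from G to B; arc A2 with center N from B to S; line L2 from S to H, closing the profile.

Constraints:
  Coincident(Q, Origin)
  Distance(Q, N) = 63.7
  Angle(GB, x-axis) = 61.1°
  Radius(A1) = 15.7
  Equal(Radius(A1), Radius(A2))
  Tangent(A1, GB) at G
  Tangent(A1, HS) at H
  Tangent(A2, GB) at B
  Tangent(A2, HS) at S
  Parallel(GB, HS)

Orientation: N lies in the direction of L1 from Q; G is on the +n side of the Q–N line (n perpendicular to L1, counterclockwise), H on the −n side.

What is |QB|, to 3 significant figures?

65.6

The slot axis is L1's direction at 61.1°, so u = (cos 61.1°, sin 61.1°) = (0.483, 0.875) and n = (−sin 61.1°, cos 61.1°) = (-0.875, 0.483). Q is at the origin and N lies 63.7 along u from Q, so N = 63.7·u = (30.8, 55.8). Tangency of A1 to both parallel lines with radius 15.7 puts G and H at Q ± 15.7·n: G = (-13.7, 7.59), H = (13.7, -7.59). Equal radii place B and S the same way about N: B = N + 15.7·n = (17.0, 63.4), S = N − 15.7·n = (44.5, 48.2). Then |QB| = |B − Q| = 65.6.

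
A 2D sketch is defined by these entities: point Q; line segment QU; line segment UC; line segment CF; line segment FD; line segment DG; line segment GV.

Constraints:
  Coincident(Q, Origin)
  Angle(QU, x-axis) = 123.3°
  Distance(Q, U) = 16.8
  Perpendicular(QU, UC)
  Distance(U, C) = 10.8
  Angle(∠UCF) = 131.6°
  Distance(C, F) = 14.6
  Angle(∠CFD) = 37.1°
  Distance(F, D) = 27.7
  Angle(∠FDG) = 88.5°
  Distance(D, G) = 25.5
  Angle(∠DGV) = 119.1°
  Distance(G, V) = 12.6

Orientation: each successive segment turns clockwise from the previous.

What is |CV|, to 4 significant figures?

22.91

∠FDG = 88.5° gives DG at 110.5° from the x-axis; with |DG| = 25.5, G = (-20.71, 29.68). ∠DGV = 119.1° gives GV at 49.60° from the x-axis; with |GV| = 12.6, V = (-12.55, 39.27). Then |CV| = |V − C| = 22.91.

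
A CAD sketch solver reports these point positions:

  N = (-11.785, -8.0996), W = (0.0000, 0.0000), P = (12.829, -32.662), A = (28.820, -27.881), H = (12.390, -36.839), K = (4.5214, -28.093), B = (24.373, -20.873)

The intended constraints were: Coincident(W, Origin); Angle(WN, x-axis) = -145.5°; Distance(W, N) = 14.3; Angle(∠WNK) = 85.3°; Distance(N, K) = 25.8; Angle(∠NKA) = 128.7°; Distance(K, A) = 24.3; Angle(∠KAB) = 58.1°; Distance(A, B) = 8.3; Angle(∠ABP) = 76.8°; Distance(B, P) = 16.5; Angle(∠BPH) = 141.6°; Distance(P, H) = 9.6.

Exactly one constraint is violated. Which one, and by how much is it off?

Distance(P, H) = 9.6 — off by 5.40.

W = (0.00, 0.00) ✓; WN at -145.5° ✓; |WN| = 14.30 ✓; ∠WNK = 85.30° ✓; |NK| = 25.80 ✓; ∠NKA = 128.7° ✓; |KA| = 24.30 ✓; ∠KAB = 58.10° ✓; |AB| = 8.300 ✓; ∠ABP = 76.80° ✓; |BP| = 16.50 ✓; ∠BPH = 141.6° ✓; |PH| = 4.200 ✗.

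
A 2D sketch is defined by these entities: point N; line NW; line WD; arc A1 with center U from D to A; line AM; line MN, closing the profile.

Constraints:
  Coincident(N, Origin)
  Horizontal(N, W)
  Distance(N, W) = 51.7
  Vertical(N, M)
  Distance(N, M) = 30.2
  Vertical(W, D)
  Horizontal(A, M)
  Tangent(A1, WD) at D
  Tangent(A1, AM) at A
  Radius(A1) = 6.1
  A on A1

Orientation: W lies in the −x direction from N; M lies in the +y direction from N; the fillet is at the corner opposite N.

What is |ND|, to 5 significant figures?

57.041

N is at the origin; N and W share the same y with |NW| = 51.7 and W on the −x side, so W = (-51.700, 0.0000). NM is vertical with |NM| = 30.2 and M on the +y side, so M = (0.0000, 30.200). The virtual corner opposite N is at (-51.700, 30.200). Tangency of A1 to WD means the radius UD is perpendicular to WD and A1 meets AM tangentially, so UA is at right angles to AM, with radius 6.1, so the center U sits 6.1 in from both sides at U = (-45.600, 24.100). That places the tangent points at D = (-51.700, 24.100) on WD and A = (-45.600, 30.200) on AM. Then |ND| = |D − N| = 57.041.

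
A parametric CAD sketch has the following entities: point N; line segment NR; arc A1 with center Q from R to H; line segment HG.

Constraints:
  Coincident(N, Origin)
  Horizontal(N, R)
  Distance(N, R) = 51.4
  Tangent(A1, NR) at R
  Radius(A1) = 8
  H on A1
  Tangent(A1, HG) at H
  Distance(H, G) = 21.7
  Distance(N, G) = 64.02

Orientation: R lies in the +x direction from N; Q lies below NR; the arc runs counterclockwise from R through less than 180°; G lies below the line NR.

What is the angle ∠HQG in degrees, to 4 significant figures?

69.76°

Checks: N.y = 0.00, R.y = 0.00 ✓; |QH| = 8.000 ✓; ∠(QH, HG) = 90.00° ✓; |HG| = 21.70 ✓; |NG| = 64.02 ✓.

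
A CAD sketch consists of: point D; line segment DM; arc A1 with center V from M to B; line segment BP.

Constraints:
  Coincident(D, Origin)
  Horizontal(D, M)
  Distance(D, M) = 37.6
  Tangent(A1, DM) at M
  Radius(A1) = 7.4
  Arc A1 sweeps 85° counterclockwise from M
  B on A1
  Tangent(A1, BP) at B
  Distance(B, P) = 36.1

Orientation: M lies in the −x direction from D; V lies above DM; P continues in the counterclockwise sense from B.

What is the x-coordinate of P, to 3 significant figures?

-27.1

D is at the origin; D and M share the same y with |DM| = 37.6 and M on the −x side, so M = (-37.6, 0.00). A1 meets DM tangentially, so VM is at right angles to DM, so V = M + (0, 7.4) = (-37.6, 7.40). On A1, M sits at bearing -90° from V; an 85° counterclockwise sweep puts B at bearing -5°, so B = V + 7.4·(cos -5°, sin -5°) = (-30.2, 6.76). Tangency of A1 to BP means the radius VB is perpendicular to BP, so BP runs along (−sin -5°, cos -5°); with |BP| = 36.1, P = (-27.1, 42.7). So P.x = -27.1.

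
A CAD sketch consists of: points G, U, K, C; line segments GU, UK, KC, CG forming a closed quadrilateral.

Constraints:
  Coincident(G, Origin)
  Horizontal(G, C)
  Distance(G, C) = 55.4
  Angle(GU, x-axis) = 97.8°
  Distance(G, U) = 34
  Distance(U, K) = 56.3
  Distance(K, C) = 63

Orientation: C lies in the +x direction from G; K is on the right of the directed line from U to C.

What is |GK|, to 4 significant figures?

22.86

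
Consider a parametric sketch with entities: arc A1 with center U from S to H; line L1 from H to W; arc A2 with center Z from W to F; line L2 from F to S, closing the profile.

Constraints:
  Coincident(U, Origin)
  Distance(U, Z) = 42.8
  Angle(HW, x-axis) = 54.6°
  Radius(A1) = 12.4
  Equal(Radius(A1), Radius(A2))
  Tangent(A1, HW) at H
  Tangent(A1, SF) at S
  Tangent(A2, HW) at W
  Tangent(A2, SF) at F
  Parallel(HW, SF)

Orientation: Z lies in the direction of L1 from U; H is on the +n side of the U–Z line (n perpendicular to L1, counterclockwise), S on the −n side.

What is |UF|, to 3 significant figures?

44.6

The slot axis is L1's direction at 54.6°, so u = (cos 54.6°, sin 54.6°) = (0.579, 0.815) and n = (−sin 54.6°, cos 54.6°) = (-0.815, 0.579). U is at the origin and Z lies 42.8 along u from U, so Z = 42.8·u = (24.8, 34.9). Tangency of A1 to both parallel lines with radius 12.4 puts H and S at U ± 12.4·n: H = (-10.1, 7.18), S = (10.1, -7.18). Equal radii place W and F the same way about Z: W = Z + 12.4·n = (14.7, 42.1), F = Z − 12.4·n = (34.9, 27.7). Then |UF| = |F − U| = 44.6.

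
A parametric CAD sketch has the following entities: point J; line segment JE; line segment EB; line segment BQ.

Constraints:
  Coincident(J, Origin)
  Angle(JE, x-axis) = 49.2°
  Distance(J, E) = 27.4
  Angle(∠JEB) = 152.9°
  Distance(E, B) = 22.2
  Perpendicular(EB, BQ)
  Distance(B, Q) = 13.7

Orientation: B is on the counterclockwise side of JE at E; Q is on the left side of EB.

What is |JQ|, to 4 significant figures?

46.61

J is at the origin; JE runs at 49.2° with length 27.4, so E = 27.4·(cos 49.2°, sin 49.2°) = (17.90, 20.74). ∠JEB = 152.9°, so EB runs at 49.2° + (180° − 152.9°) = 76.30° from the x-axis; with |EB| = 22.2, B = E + 22.2·(cos 76.30°, sin 76.30°) = (23.16, 42.31). EB is perpendicular to BQ; with |BQ| = 13.7 on the left of EB, Q = B + 13.7·(-0.9715, 0.2368) = (9.851, 45.55). Then |JQ| = |Q − J| = 46.61.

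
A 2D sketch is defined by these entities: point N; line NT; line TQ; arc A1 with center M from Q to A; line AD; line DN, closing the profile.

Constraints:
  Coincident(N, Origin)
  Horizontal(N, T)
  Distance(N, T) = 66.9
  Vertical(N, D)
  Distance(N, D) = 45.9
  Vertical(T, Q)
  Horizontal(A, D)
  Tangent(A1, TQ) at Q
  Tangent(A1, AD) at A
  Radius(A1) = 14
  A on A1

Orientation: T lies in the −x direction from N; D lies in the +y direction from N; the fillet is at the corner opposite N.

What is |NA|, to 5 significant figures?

70.037

N is at the origin; N and T share the same y with |NT| = 66.9 and T on the −x side, so T = (-66.900, 0.0000). ND is vertical with |ND| = 45.9 and D on the +y side, so D = (0.0000, 45.900). The virtual corner opposite N is at (-66.900, 45.900). The tangent condition forces MQ to be normal to TQ and since A1 is tangent to AD there, MA ⟂ AD, with radius 14.0, so the center M sits 14.0 in from both sides at M = (-52.900, 31.900). That places the tangent points at Q = (-66.900, 31.900) on TQ and A = (-52.900, 45.900) on AD. Then |NA| = |A − N| = 70.037.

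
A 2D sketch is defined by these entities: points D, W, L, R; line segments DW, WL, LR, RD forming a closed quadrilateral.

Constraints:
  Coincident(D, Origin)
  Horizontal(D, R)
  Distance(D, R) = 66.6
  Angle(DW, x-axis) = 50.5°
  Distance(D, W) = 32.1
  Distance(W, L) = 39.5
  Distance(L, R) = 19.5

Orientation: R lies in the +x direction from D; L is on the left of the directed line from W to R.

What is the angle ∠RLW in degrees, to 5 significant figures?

121.54°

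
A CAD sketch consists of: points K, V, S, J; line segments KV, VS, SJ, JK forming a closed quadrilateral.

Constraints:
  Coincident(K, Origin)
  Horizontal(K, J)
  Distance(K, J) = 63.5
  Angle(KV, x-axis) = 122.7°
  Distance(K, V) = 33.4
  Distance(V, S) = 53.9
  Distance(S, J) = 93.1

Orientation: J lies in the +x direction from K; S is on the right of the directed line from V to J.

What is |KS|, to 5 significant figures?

36.290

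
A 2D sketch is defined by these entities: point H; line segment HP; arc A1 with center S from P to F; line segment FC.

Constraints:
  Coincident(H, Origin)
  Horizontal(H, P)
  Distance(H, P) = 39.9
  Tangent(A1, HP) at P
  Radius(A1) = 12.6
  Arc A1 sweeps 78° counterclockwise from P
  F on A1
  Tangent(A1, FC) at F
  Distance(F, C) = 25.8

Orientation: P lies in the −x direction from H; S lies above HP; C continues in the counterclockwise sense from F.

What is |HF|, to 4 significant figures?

29.33

H is at the origin; HP is horizontal with |HP| = 39.9 and P on the −x side, so P = (-39.90, 0.000). A1 meets HP tangentially, so SP is at right angles to HP, so S = P + (0, 12.6) = (-39.90, 12.60). On A1, P sits at bearing -90° from S; a 78° counterclockwise sweep puts F at bearing -12°, so F = S + 12.6·(cos -12°, sin -12°) = (-27.58, 9.980). Then |HF| = |F − H| = 29.33.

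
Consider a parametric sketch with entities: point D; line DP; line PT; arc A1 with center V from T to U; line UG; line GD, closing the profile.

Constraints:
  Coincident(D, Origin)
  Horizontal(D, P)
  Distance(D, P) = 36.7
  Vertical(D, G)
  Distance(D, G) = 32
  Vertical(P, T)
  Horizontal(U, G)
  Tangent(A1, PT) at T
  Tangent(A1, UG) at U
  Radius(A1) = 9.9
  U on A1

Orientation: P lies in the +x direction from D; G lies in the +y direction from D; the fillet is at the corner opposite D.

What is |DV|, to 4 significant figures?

34.74

D is at the origin; D and P share the same y with |DP| = 36.7 and P on the +x side, so P = (36.70, 0.000). DG is vertical with |DG| = 32.0 and G on the +y side, so G = (0.000, 32.00). The virtual corner opposite D is at (36.70, 32.00). A1 meets PT tangentially, so VT is at right angles to PT and A1 meets UG tangentially, so VU is at right angles to UG, with radius 9.9, so the center V sits 9.9 in from both sides at V = (26.80, 22.10). Then |DV| = |V − D| = 34.74.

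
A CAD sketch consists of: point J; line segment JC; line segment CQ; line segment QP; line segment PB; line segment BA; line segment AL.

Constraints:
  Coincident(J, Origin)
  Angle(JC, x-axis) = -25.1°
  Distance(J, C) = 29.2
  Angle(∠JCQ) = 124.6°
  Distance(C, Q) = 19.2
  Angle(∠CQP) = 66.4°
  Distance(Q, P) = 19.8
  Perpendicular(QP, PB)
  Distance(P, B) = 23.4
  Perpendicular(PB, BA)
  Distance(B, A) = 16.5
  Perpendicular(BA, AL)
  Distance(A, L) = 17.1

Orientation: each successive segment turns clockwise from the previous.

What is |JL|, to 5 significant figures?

37.105

PB is perpendicular to BA, so BA runs at -14.100°; with |BA| = 16.5, A = (32.112, -7.8244). The perpendicularity gives AL at right angles to BA, so AL runs at -104.10°; with |AL| = 17.1, L = (27.946, -24.409). Then |JL| = |L − J| = 37.105.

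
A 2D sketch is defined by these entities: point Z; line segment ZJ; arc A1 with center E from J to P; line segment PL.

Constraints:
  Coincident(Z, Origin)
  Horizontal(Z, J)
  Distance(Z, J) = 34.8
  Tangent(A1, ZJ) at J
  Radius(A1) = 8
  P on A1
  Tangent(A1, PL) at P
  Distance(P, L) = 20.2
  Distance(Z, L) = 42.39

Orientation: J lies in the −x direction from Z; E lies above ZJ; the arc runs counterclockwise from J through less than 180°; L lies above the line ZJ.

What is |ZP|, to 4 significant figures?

28.55

Checks: |EP| = 8.000 ✓; ∠(EP, PL) = 90.00° ✓; |PL| = 20.20 ✓; |ZL| = 42.39 ✓.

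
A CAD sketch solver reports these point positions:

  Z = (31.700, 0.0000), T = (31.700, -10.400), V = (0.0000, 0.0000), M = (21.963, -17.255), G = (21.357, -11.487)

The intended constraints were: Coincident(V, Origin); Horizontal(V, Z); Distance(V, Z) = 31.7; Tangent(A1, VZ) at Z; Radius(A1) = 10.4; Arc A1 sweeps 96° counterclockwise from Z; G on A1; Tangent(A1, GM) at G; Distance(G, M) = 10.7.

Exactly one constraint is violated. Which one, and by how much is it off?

Distance(G, M) = 10.7 — off by 4.90.

V = (0.00, 0.00) ✓; V.y = 0.00, Z.y = 0.00 ✓; |VZ| = 31.70 ✓; ∠(TZ, ZV) = 90.00° ✓; |TZ| = 10.40 ✓; bearing(T→G) − bearing(T→Z) = 96.00° ✓; |TG| = 10.40 ✓; ∠(TG, GM) = 90.00° ✓; |GM| = 5.800 ✗.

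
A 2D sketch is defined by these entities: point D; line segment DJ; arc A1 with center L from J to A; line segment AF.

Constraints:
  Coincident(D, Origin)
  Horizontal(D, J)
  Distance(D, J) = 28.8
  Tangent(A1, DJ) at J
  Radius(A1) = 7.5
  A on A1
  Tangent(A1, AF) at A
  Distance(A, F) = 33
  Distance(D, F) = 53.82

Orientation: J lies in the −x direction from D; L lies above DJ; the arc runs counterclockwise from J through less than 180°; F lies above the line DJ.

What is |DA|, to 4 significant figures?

24.32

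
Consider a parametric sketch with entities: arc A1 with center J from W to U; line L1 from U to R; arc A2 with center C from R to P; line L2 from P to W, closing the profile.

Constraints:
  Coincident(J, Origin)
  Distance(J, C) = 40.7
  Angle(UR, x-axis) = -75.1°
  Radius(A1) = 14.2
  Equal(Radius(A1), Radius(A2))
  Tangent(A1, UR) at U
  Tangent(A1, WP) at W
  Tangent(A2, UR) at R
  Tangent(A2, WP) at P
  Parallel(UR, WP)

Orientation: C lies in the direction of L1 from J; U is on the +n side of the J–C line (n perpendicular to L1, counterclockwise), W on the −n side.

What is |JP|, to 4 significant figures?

43.11

The slot axis is L1's direction at -75.1°, so u = (cos -75.1°, sin -75.1°) = (0.2571, -0.9664) and n = (−sin -75.1°, cos -75.1°) = (0.9664, 0.2571). J is at the origin and C lies 40.7 along u from J, so C = 40.7·u = (10.47, -39.33). Tangency of A1 to both parallel lines with radius 14.2 puts U and W at J ± 14.2·n: U = (13.72, 3.651), W = (-13.72, -3.651). Equal radii place R and P the same way about C: R = C + 14.2·n = (24.19, -35.68), P = C − 14.2·n = (-3.257, -42.98). Then |JP| = |P − J| = 43.11.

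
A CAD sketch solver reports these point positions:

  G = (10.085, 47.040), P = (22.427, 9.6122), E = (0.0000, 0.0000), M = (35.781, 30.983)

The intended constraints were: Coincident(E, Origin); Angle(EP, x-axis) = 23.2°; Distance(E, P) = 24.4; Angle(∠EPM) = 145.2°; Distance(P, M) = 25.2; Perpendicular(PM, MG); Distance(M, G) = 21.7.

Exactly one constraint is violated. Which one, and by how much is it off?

Distance(M, G) = 21.7 — off by 8.60.

E = (0.00, 0.00) ✓; EP at 23.20° ✓; |EP| = 24.40 ✓; ∠EPM = 145.2° ✓; |PM| = 25.20 ✓; ∠(PM, MG) = 90.00° ✓; |MG| = 30.30 ✗.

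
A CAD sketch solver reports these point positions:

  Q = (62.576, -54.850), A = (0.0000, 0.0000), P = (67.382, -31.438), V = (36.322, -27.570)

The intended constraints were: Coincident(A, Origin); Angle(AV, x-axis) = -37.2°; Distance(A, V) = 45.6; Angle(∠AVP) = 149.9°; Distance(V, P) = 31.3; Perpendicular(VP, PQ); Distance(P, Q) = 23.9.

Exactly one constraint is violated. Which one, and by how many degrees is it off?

Perpendicular(VP, PQ) — off by 4.50°.

A = (0.00, 0.00) ✓; AV at -37.20° ✓; |AV| = 45.60 ✓; ∠AVP = 149.9° ✓; |VP| = 31.30 ✓; ∠(VP, PQ) = 94.50° ✗; |PQ| = 23.90 ✓.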